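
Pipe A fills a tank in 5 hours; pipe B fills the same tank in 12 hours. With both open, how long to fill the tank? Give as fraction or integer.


Rate of A = 1/5 job per hour
Rate of B = 1/12 job per hour
Combined rate = 1/5 + 1/12
Find common denominator: (12 + 5)/(5*12) = 17/60
Combined rate = 17/60 job per hour
Time together = 1 / (17/60) = 60/17 hours

60/17


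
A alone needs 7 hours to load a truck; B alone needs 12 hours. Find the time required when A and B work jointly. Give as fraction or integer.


Rate of A = 1/7 job per hour
Rate of B = 1/12 job per hour
Combined rate = 1/7 + 1/12
Find common denominator: (12 + 7)/(7*12) = 19/84
Combined rate = 19/84 job per hour
Time together = 1 / (19/84) = 84/19 hours

84/19


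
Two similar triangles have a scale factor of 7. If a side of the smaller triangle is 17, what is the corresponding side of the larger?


Similar triangles have proportional sides
Scale factor = 7
Smaller side = 17
Corresponding larger side = 17 * 7
= 119

119


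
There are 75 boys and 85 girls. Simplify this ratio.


Find GCD(75, 85)
GCD = 5
Divide both by 5: 75/5 = 15, 85/5 = 17
Simplified ratio = 15:17

15:17


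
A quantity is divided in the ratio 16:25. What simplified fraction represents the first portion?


Total parts = 16 + 25 = 41
First part fraction = 16/41
Simplify: 16/41 = 16/41

16/41


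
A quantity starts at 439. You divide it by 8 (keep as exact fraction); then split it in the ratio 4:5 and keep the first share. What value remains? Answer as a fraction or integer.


Start with 439.
Step 1: Divide by 8: 439 / 8 = 439/8
Step 2: Split 4:5, first share = 439/8 * 4/9 = 439/18
Final result = 439/18

439/18


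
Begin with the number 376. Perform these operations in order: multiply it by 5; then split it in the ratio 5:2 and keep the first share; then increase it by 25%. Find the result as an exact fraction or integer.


Start with 376.
Step 1: Multiply by 5: 376 * 5 = 1880
Step 2: Split 5:2, first share = 1880 * 5/7 = 9400/7
Step 3: Increase by 25%: 9400/7 * 125/100 = 11750/7
Final result = 11750/7

11750/7


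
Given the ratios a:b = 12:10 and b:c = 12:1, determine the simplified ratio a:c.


Given a:b = 12:10 and b:c = 12:1
Make b consistent. Multiply first ratio by 12: a:b = 144:120
Multiply second ratio by 10: b:c = 120:10
Now b = 120 in both, so a:b:c = 144:120:10
Therefore a:c = 144:10
Simplify by GCD: a:c = 72:5

72:5


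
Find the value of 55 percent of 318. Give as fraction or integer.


Compute 55% of 318
Convert percentage: 55% = 55/100
Multiply: 318 * 55/100
= 17490/100
= 1749/10

1749/10


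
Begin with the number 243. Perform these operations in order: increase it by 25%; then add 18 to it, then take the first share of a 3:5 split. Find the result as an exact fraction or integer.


Start with 243.
Step 1: Increase by 25%: 243 * 125/100 = 1215/4
Step 2: Add 18: 1215/4+18=1287/4; split 3:5 first = 1287/4*3/8 = 3861/32
Final result = 3861/32

3861/32


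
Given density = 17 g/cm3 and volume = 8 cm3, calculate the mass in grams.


Using mass = density * volume
Density = 17 g/cm3
Volume = 8 cm3
Mass = 17 * 8
= 136 g

136


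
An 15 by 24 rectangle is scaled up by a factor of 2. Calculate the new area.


Original dimensions: 15 x 24
Enlargement factor = 2
New width = 15 * 2 = 30
New height = 24 * 2 = 48
New area = 30 * 48 = 1440

1440


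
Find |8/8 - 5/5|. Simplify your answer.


Simplify: 8/8 = 1 and 5/5 = 1
Find common denominator: LCD = 1
Convert: 1/1 and 1/1
Difference = |1 - 1|/1 = 0/1
Simplified = 0

0


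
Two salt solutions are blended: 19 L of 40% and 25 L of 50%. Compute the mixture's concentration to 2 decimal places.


Solute in mixture 1 = 40% of 19 L = 19*40/100 = 38/5 L
Solute in mixture 2 = 50% of 25 L = 25*50/100 = 25/2 L
Total solute = 38/5 + 25/2 = 201/10 L
Total volume = 19 + 25 = 44 L
Final concentration = 201/10/44 * 100 = 45.68%

45.68


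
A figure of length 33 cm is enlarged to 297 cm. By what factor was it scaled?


Original length = 33 cm
Scaled length = 297 cm
Scale factor = 297 / 33
= 9

9


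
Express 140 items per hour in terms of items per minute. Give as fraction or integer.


Converting from per hour to per minute
Rate = 140 items per hour
Divide by 60: 140/60
= 7/3 items per minute

7/3


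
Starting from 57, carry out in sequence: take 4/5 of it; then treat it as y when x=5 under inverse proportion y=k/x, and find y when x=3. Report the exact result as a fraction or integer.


Start with 57.
Step 1: Take 4/5: 57 * 4/5 = 228/5
Step 2: Inverse prop: k = (228/5)*5; new y = k/3 = 228/5*5/3 = 76
Final result = 76

76


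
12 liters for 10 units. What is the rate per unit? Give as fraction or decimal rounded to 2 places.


Total liters = 12
Number of units = 10
Unit rate = 12 / 10
= 1.20 liters per unit

1.20


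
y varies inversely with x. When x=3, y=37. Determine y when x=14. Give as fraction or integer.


Inverse proportion: y = k/x
Find k: k = 3 * 37 = 111
Compute y at x=14: y = 111/14
y = 111/14

111/14


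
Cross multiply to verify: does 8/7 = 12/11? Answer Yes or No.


Cross multiply to check 8/7 = 12/11
Left cross product: 8 * 11 = 88
Right cross product: 7 * 12 = 84
88 != 84
Not equal, so proportions differ => No

No


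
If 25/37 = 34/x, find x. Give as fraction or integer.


Setting up: 25/37 = 34/x
Cross multiply: 25 * x = 37 * 34
25x = 1258
x = 1258/25
x = 1258/25

1258/25


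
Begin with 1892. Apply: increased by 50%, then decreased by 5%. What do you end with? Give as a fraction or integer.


Start: 1892
Step 1: increase by 50% => multiply by 150/100
  1892 * 150/100 = 2838
Step 2: decrease by 5% => multiply by 95/100
  2838 * 95/100 = 26961/10
Final value = 26961/10

26961/10


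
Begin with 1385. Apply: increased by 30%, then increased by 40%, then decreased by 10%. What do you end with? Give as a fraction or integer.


Start: 1385
Step 1: increase by 30% => multiply by 130/100
  1385 * 130/100 = 3601/2
Step 2: increase by 40% => multiply by 140/100
  3601/2 * 140/100 = 25207/10
Step 3: decrease by 10% => multiply by 90/100
  25207/10 * 90/100 = 226863/100
Final value = 226863/100

226863/100


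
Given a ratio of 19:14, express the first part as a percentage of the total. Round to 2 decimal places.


Total parts = 19 + 14 = 33
First part fraction = 19/33
Percentage = (19/33) * 100
= 0.575758 * 100
= 57.58%

57.58


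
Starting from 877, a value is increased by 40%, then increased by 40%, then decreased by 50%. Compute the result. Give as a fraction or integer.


Start: 877
Step 1: increase by 40% => multiply by 140/100
  877 * 140/100 = 6139/5
Step 2: increase by 40% => multiply by 140/100
  6139/5 * 140/100 = 42973/25
Step 3: decrease by 50% => multiply by 50/100
  42973/25 * 50/100 = 42973/50
Final value = 42973/50

42973/50


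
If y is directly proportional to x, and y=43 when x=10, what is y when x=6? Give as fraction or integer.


Direct proportion: y = kx
Find k: k = 43/10 = 43/10
Compute y at x=6: y = 43/10 * 6
y = 129/5

129/5


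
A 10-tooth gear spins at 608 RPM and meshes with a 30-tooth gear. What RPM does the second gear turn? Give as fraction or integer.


Gear ratio: teeth_A * RPM_A = teeth_B * RPM_B
10 * 608 = 30 * RPM_B
6080 = 30 * RPM_B
RPM_B = 6080 / 30
RPM_B = 608/3

608/3


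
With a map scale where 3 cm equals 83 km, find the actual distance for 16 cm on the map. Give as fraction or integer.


Map scale: 3 cm = 83 km
Measured distance on map = 16 cm
Set up proportion: 16 * 83 / 3
= 1328 / 3
= 1328/3 km

1328/3


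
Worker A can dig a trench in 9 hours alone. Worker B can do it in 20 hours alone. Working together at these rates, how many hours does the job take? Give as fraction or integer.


Rate of A = 1/9 job per hour
Rate of B = 1/20 job per hour
Combined rate = 1/9 + 1/20
Find common denominator: (20 + 9)/(9*20) = 29/180
Combined rate = 29/180 job per hour
Time together = 1 / (29/180) = 180/29 hours

180/29


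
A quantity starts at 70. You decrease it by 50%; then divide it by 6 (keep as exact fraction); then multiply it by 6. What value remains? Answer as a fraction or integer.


Start with 70.
Step 1: Decrease by 50%: 70 * 50/100 = 35
Step 2: Divide by 6: 35 / 6 = 35/6
Step 3: Multiply by 6: 35/6 * 6 = 35
Final result = 35

35


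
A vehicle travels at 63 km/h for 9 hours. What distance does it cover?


Using distance = speed * time
Speed = 63 km/h
Time = 9 hours
Distance = 63 * 9
= 567 km

567


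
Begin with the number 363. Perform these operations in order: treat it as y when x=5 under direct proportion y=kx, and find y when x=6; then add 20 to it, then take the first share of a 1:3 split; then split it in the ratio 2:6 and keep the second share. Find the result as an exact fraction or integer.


Start with 363.
Step 1: Direct prop: k = (363)/5; new y = k*6 = 363*6/5 = 2178/5
Step 2: Add 20: 2178/5+20=2278/5; split 1:3 first = 2278/5*1/4 = 1139/10
Step 3: Split 2:6, second share = 1139/10 * 6/8 = 3417/40
Final result = 3417/40

3417/40


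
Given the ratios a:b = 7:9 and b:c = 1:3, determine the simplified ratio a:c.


Given a:b = 7:9 and b:c = 1:3
Make b consistent. Multiply first ratio by 1: a:b = 7:9
Multiply second ratio by 9: b:c = 9:27
Now b = 9 in both, so a:b:c = 7:9:27
Therefore a:c = 7:27
Simplify by GCD: a:c = 7:27

7:27


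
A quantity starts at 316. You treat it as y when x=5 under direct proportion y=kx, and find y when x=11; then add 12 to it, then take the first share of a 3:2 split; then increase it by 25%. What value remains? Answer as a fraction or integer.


Start with 316.
Step 1: Direct prop: k = (316)/5; new y = k*11 = 316*11/5 = 3476/5
Step 2: Add 12: 3476/5+12=3536/5; split 3:2 first = 3536/5*3/5 = 10608/25
Step 3: Increase by 25%: 10608/25 * 125/100 = 2652/5
Final result = 2652/5

2652/5


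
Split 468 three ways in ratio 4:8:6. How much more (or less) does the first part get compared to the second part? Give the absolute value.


Total parts = 4 + 8 + 6 = 18
Value per part = 468 / 18 = 26
Shares: 4*26=104, 8*26=208, 6*26=156
First share = 104, second share = 208
Difference = |104 - 208| = 104

104


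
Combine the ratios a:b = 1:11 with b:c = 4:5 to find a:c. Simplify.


Given a:b = 1:11 and b:c = 4:5
Make b consistent. Multiply first ratio by 4: a:b = 4:44
Multiply second ratio by 11: b:c = 44:55
Now b = 44 in both, so a:b:c = 4:44:55
Therefore a:c = 4:55
Simplify by GCD: a:c = 4:55

4:55


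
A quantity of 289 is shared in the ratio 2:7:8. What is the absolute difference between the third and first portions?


Total parts = 2 + 7 + 8 = 17
Value per part = 289 / 17 = 17
Shares: 2*17=34, 7*17=119, 8*17=136
Third share = 136, first share = 34
Difference = |136 - 34| = 102

102


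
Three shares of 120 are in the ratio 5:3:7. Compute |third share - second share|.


Total parts = 5 + 3 + 7 = 15
Value per part = 120 / 15 = 8
Shares: 5*8=40, 3*8=24, 7*8=56
Third share = 56, second share = 24
Difference = |56 - 24| = 32

32


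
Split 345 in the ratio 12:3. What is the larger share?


Total parts = 12 + 3 = 15
Value per part = 345 / 15 = 23
First share = 12 * 23 = 276
Second share = 3 * 23 = 69
Larger share = 276

276


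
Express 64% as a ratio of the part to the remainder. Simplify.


Part = 64%, Remainder = 36%
Ratio = 64:36
GCD(64, 36) = 4
Simplify: 16:9 = 16:9

16:9


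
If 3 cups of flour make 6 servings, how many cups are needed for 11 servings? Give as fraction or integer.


Original: 3 cups for 6 servings
Target servings = 11
Scaling factor = 11/6
New amount = 3 * 11/6
= 33/6
= 11/2 cups

11/2


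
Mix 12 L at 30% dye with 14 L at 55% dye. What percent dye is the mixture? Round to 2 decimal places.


Solute in mixture 1 = 30% of 12 L = 12*30/100 = 18/5 L
Solute in mixture 2 = 55% of 14 L = 14*55/100 = 77/10 L
Total solute = 18/5 + 77/10 = 113/10 L
Total volume = 12 + 14 = 26 L
Final concentration = 113/10/26 * 100 = 43.46%

43.46


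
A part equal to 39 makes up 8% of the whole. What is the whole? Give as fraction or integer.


Given: 39 is 8% of the whole
Set up: 39 = 8/100 * whole
whole = 39 * 100 / 8
whole = 3900 / 8
whole = 975/2

975/2


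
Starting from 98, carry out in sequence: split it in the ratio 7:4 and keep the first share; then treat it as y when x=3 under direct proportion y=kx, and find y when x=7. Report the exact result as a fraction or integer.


Start with 98.
Step 1: Split 7:4, first share = 98 * 7/11 = 686/11
Step 2: Direct prop: k = (686/11)/3; new y = k*7 = 686/11*7/3 = 4802/33
Final result = 4802/33

4802/33


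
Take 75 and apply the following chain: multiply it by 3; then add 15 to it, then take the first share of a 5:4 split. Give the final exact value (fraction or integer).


Start with 75.
Step 1: Multiply by 3: 75 * 3 = 225
Step 2: Add 15: 225+15=240; split 5:4 first = 240*5/9 = 400/3
Final result = 400/3

400/3


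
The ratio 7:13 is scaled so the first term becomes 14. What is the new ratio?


Original ratio: 7:13
First term target: 14
Scale factor = 14 / 7 = 2
Multiply second term: 13 * 2 = 26
Equivalent ratio = 14:26

14:26


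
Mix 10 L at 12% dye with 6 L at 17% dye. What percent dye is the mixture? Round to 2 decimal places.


Solute in mixture 1 = 12% of 10 L = 10*12/100 = 6/5 L
Solute in mixture 2 = 17% of 6 L = 6*17/100 = 51/50 L
Total solute = 6/5 + 51/50 = 111/50 L
Total volume = 10 + 6 = 16 L
Final concentration = 111/50/16 * 100 = 13.88%

13.88


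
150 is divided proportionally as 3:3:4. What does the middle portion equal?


Ratio = 3:3:4
Total parts = 3 + 3 + 4 = 10
Value per part = 150 / 10 = 15
First share = 3 * 15 = 45
Middle share = 3 * 15 = 45
Third share = 4 * 15 = 60

45


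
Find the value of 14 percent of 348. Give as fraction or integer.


Compute 14% of 348
Convert percentage: 14% = 14/100
Multiply: 348 * 14/100
= 4872/100
= 1218/25

1218/25


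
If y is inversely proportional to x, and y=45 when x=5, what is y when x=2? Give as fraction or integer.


Inverse proportion: y = k/x
Find k: k = 5 * 45 = 225
Compute y at x=2: y = 225/2
y = 225/2

225/2


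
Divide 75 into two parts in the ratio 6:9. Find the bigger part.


Total parts = 6 + 9 = 15
Value per part = 75 / 15 = 5
First share = 6 * 5 = 30
Second share = 9 * 5 = 45
Larger share = 45

45


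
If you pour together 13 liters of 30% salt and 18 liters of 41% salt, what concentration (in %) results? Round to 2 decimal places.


Solute in mixture 1 = 30% of 13 L = 13*30/100 = 39/10 L
Solute in mixture 2 = 41% of 18 L = 18*41/100 = 369/50 L
Total solute = 39/10 + 369/50 = 282/25 L
Total volume = 13 + 18 = 31 L
Final concentration = 282/25/31 * 100 = 36.39%

36.39


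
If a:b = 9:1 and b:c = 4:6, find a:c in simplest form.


Given a:b = 9:1 and b:c = 4:6
Make b consistent. Multiply first ratio by 4: a:b = 36:4
Multiply second ratio by 1: b:c = 4:6
Now b = 4 in both, so a:b:c = 36:4:6
Therefore a:c = 36:6
Simplify by GCD: a:c = 6:1

6:1


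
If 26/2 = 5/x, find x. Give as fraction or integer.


Setting up: 26/2 = 5/x
Cross multiply: 26 * x = 2 * 5
26x = 10
x = 10/26
x = 5/13

5/13


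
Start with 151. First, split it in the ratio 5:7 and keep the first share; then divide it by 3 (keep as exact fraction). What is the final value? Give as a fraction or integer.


Start with 151.
Step 1: Split 5:7, first share = 151 * 5/12 = 755/12
Step 2: Divide by 3: 755/12 / 3 = 755/36
Final result = 755/36

755/36


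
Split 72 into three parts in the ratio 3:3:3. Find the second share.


Ratio = 3:3:3
Total parts = 3 + 3 + 3 = 9
Value per part = 72 / 9 = 8
First share = 3 * 8 = 24
Middle share = 3 * 8 = 24
Third share = 3 * 8 = 24

24


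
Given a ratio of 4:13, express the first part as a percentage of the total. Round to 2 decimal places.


Total parts = 4 + 13 = 17
First part fraction = 4/17
Percentage = (4/17) * 100
= 0.235294 * 100
= 23.53%

23.53


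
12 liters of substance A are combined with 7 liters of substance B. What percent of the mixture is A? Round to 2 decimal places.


Volume of A = 12 L
Volume of B = 7 L
Total volume = 12 + 7 = 19 L
Percentage of A = (12/19) * 100
= 63.16%

63.16


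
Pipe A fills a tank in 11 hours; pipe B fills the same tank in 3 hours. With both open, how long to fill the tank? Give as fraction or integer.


Rate of A = 1/11 job per hour
Rate of B = 1/3 job per hour
Combined rate = 1/11 + 1/3
Find common denominator: (3 + 11)/(11*3) = 14/33
Combined rate = 14/33 job per hour
Time together = 1 / (14/33) = 33/14 hours

33/14


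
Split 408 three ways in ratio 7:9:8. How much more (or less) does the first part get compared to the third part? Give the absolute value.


Total parts = 7 + 9 + 8 = 24
Value per part = 408 / 24 = 17
Shares: 7*17=119, 9*17=153, 8*17=136
First share = 119, third share = 136
Difference = |119 - 136| = 17

17


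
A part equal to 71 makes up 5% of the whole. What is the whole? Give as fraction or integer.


Given: 71 is 5% of the whole
Set up: 71 = 5/100 * whole
whole = 71 * 100 / 5
whole = 7100 / 5
whole = 1420

1420


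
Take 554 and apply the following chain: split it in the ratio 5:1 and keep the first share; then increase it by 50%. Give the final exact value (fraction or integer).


Start with 554.
Step 1: Split 5:1, first share = 554 * 5/6 = 1385/3
Step 2: Increase by 50%: 1385/3 * 150/100 = 1385/2
Final result = 1385/2

1385/2


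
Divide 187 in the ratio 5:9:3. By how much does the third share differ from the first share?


Total parts = 5 + 9 + 3 = 17
Value per part = 187 / 17 = 11
Shares: 5*11=55, 9*11=99, 3*11=33
Third share = 33, first share = 55
Difference = |33 - 55| = 22

22


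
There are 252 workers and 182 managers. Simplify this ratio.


Find GCD(252, 182)
GCD = 14
Divide both by 14: 252/14 = 18, 182/14 = 13
Simplified ratio = 18:13

18:13


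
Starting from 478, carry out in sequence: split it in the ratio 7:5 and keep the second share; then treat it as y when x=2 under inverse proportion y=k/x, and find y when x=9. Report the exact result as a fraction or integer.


Start with 478.
Step 1: Split 7:5, second share = 478 * 5/12 = 1195/6
Step 2: Inverse prop: k = (1195/6)*2; new y = k/9 = 1195/6*2/9 = 1195/27
Final result = 1195/27

1195/27


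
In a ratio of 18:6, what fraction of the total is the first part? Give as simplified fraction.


Total parts = 18 + 6 = 24
First part fraction = 18/24
Simplify: 18/24 = 3/4

3/4


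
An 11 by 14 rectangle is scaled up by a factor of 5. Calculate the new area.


Original dimensions: 11 x 14
Enlargement factor = 5
New width = 11 * 5 = 55
New height = 14 * 5 = 70
New area = 55 * 70 = 3850

3850


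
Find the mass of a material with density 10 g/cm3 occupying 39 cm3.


Using mass = density * volume
Density = 10 g/cm3
Volume = 39 cm3
Mass = 10 * 39
= 390 g

390


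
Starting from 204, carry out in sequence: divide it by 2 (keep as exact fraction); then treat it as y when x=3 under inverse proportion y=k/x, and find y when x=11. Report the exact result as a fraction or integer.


Start with 204.
Step 1: Divide by 2: 204 / 2 = 102
Step 2: Inverse prop: k = (102)*3; new y = k/11 = 102*3/11 = 306/11
Final result = 306/11

306/11


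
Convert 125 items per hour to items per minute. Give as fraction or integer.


Converting from per hour to per minute
Rate = 125 items per hour
Divide by 60: 125/60
= 25/12 items per minute

25/12


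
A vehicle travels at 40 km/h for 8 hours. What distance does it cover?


Using distance = speed * time
Speed = 40 km/h
Time = 8 hours
Distance = 40 * 8
= 320 km

320


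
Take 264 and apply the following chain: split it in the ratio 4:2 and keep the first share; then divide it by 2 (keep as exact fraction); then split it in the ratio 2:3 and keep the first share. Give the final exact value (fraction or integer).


Start with 264.
Step 1: Split 4:2, first share = 264 * 4/6 = 176
Step 2: Divide by 2: 176 / 2 = 88
Step 3: Split 2:3, first share = 88 * 2/5 = 176/5
Final result = 176/5

176/5


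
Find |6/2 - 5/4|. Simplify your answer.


Simplify: 6/2 = 3 and 5/4 = 5/4
Find common denominator: LCD = 4
Convert: 12/4 and 5/4
Difference = |12 - 5|/4 = 7/4
Simplified = 7/4

7/4


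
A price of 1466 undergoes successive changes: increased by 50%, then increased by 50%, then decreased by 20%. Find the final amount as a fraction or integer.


Start: 1466
Step 1: increase by 50% => multiply by 150/100
  1466 * 150/100 = 2199
Step 2: increase by 50% => multiply by 150/100
  2199 * 150/100 = 6597/2
Step 3: decrease by 20% => multiply by 80/100
  6597/2 * 80/100 = 13194/5
Final value = 13194/5

13194/5


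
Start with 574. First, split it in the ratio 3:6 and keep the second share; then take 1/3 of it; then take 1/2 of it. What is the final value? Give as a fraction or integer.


Start with 574.
Step 1: Split 3:6, second share = 574 * 6/9 = 1148/3
Step 2: Take 1/3: 1148/3 * 1/3 = 1148/9
Step 3: Take 1/2: 1148/9 * 1/2 = 574/9
Final result = 574/9

574/9


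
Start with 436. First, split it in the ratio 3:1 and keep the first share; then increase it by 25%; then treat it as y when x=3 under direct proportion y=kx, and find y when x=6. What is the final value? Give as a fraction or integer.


Start with 436.
Step 1: Split 3:1, first share = 436 * 3/4 = 327
Step 2: Increase by 25%: 327 * 125/100 = 1635/4
Step 3: Direct prop: k = (1635/4)/3; new y = k*6 = 1635/4*6/3 = 1635/2
Final result = 1635/2

1635/2


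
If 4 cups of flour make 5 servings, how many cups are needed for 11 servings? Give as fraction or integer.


Original: 4 cups for 5 servings
Target servings = 11
Scaling factor = 11/5
New amount = 4 * 11/5
= 44/5
= 44/5 cups

44/5


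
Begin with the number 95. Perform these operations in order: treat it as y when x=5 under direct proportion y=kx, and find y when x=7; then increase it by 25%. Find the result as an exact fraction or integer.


Start with 95.
Step 1: Direct prop: k = (95)/5; new y = k*7 = 95*7/5 = 133
Step 2: Increase by 25%: 133 * 125/100 = 665/4
Final result = 665/4

665/4


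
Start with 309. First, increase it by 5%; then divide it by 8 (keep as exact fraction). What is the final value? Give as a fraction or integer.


Start with 309.
Step 1: Increase by 5%: 309 * 105/100 = 6489/20
Step 2: Divide by 8: 6489/20 / 8 = 6489/160
Final result = 6489/160

6489/160


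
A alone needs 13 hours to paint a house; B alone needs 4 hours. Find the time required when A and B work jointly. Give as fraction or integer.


Rate of A = 1/13 job per hour
Rate of B = 1/4 job per hour
Combined rate = 1/13 + 1/4
Find common denominator: (4 + 13)/(13*4) = 17/52
Combined rate = 17/52 job per hour
Time together = 1 / (17/52) = 52/17 hours

52/17


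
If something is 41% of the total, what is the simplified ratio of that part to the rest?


Part = 41%, Remainder = 59%
Ratio = 41:59
GCD(41, 59) = 1
Simplify: 41:59 = 41:59

41:59


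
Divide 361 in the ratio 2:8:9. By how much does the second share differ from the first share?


Total parts = 2 + 8 + 9 = 19
Value per part = 361 / 19 = 19
Shares: 2*19=38, 8*19=152, 9*19=171
Second share = 152, first share = 38
Difference = |152 - 38| = 114

114


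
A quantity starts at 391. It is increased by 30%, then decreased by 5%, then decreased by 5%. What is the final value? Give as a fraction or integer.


Start: 391
Step 1: increase by 30% => multiply by 130/100
  391 * 130/100 = 5083/10
Step 2: decrease by 5% => multiply by 95/100
  5083/10 * 95/100 = 96577/200
Step 3: decrease by 5% => multiply by 95/100
  96577/200 * 95/100 = 1834963/4000
Final value = 1834963/4000

1834963/4000


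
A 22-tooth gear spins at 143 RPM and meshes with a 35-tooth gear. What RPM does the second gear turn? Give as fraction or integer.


Gear ratio: teeth_A * RPM_A = teeth_B * RPM_B
22 * 143 = 35 * RPM_B
3146 = 35 * RPM_B
RPM_B = 3146 / 35
RPM_B = 3146/35

3146/35


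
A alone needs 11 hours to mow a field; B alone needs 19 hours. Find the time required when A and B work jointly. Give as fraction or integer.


Rate of A = 1/11 job per hour
Rate of B = 1/19 job per hour
Combined rate = 1/11 + 1/19
Find common denominator: (19 + 11)/(11*19) = 30/209
Combined rate = 30/209 job per hour
Time together = 1 / (30/209) = 209/30 hours

209/30


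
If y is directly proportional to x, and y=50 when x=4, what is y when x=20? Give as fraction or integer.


Direct proportion: y = kx
Find k: k = 50/4 = 25/2
Compute y at x=20: y = 25/2 * 20
y = 250

250


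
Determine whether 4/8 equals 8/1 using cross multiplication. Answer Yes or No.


Cross multiply to check 4/8 = 8/1
Left cross product: 4 * 1 = 4
Right cross product: 8 * 8 = 64
4 != 64
Not equal, so proportions differ => No

No


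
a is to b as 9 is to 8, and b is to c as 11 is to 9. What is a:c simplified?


Given a:b = 9:8 and b:c = 11:9
Make b consistent. Multiply first ratio by 11: a:b = 99:88
Multiply second ratio by 8: b:c = 88:72
Now b = 88 in both, so a:b:c = 99:88:72
Therefore a:c = 99:72
Simplify by GCD: a:c = 11:8

11:8


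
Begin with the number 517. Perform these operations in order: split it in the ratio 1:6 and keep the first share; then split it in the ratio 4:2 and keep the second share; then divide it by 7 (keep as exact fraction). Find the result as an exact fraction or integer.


Start with 517.
Step 1: Split 1:6, first share = 517 * 1/7 = 517/7
Step 2: Split 4:2, second share = 517/7 * 2/6 = 517/21
Step 3: Divide by 7: 517/21 / 7 = 517/147
Final result = 517/147

517/147


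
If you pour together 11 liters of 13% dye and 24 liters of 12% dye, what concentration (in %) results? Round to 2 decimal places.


Solute in mixture 1 = 13% of 11 L = 11*13/100 = 143/100 L
Solute in mixture 2 = 12% of 24 L = 24*12/100 = 72/25 L
Total solute = 143/100 + 72/25 = 431/100 L
Total volume = 11 + 24 = 35 L
Final concentration = 431/100/35 * 100 = 12.31%

12.31


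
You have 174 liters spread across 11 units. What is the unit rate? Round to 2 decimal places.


Total liters = 174
Number of units = 11
Unit rate = 174 / 11
= 15.82 liters per unit

15.82


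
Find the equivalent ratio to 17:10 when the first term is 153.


Original ratio: 17:10
First term target: 153
Scale factor = 153 / 17 = 9
Multiply second term: 10 * 9 = 90
Equivalent ratio = 153:90

153:90


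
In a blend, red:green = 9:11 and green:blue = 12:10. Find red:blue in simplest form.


Given a:b = 9:11 and b:c = 12:10
Make b consistent. Multiply first ratio by 12: a:b = 108:132
Multiply second ratio by 11: b:c = 132:110
Now b = 132 in both, so a:b:c = 108:132:110
Therefore a:c = 108:110
Simplify by GCD: a:c = 54:55

54:55


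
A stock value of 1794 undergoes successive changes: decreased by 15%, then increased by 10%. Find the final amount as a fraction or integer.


Start: 1794
Step 1: decrease by 15% => multiply by 85/100
  1794 * 85/100 = 15249/10
Step 2: increase by 10% => multiply by 110/100
  15249/10 * 110/100 = 167739/100
Final value = 167739/100

167739/100


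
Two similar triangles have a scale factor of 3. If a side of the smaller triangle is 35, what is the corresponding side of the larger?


Similar triangles have proportional sides
Scale factor = 3
Smaller side = 35
Corresponding larger side = 35 * 3
= 105

105


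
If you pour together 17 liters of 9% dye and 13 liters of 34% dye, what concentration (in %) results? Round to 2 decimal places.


Solute in mixture 1 = 9% of 17 L = 17*9/100 = 153/100 L
Solute in mixture 2 = 34% of 13 L = 13*34/100 = 221/50 L
Total solute = 153/100 + 221/50 = 119/20 L
Total volume = 17 + 13 = 30 L
Final concentration = 119/20/30 * 100 = 19.83%

19.83


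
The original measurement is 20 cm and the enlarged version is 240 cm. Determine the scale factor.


Original length = 20 cm
Scaled length = 240 cm
Scale factor = 240 / 20
= 12

12


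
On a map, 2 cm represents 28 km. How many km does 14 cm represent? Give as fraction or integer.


Map scale: 2 cm = 28 km
Measured distance on map = 14 cm
Set up proportion: 14 * 28 / 2
= 392 / 2
= 196 km

196


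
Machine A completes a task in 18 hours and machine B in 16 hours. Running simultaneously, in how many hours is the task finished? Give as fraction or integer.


Rate of A = 1/18 job per hour
Rate of B = 1/16 job per hour
Combined rate = 1/18 + 1/16
Find common denominator: (16 + 18)/(18*16) = 34/288
Combined rate = 17/144 job per hour
Time together = 1 / (17/144) = 144/17 hours

144/17


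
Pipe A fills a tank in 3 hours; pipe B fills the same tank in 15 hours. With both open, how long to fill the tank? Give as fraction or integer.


Rate of A = 1/3 job per hour
Rate of B = 1/15 job per hour
Combined rate = 1/3 + 1/15
Find common denominator: (15 + 3)/(3*15) = 18/45
Combined rate = 2/5 job per hour
Time together = 1 / (2/5) = 5/2 hours

5/2


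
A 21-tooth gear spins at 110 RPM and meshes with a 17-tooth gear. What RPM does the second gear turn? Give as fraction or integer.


Gear ratio: teeth_A * RPM_A = teeth_B * RPM_B
21 * 110 = 17 * RPM_B
2310 = 17 * RPM_B
RPM_B = 2310 / 17
RPM_B = 2310/17

2310/17


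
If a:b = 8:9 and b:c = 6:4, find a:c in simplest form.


Given a:b = 8:9 and b:c = 6:4
Make b consistent. Multiply first ratio by 6: a:b = 48:54
Multiply second ratio by 9: b:c = 54:36
Now b = 54 in both, so a:b:c = 48:54:36
Therefore a:c = 48:36
Simplify by GCD: a:c = 4:3

4:3


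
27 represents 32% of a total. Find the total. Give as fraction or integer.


Given: 27 is 32% of the whole
Set up: 27 = 32/100 * whole
whole = 27 * 100 / 32
whole = 2700 / 32
whole = 675/8

675/8


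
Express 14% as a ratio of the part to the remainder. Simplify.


Part = 14%, Remainder = 86%
Ratio = 14:86
GCD(14, 86) = 2
Simplify: 7:43 = 7:43

7:43


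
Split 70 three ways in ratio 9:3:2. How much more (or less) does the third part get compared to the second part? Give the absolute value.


Total parts = 9 + 3 + 2 = 14
Value per part = 70 / 14 = 5
Shares: 9*5=45, 3*5=15, 2*5=10
Third share = 10, second share = 15
Difference = |10 - 15| = 5

5


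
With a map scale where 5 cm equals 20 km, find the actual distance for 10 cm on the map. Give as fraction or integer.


Map scale: 5 cm = 20 km
Measured distance on map = 10 cm
Set up proportion: 10 * 20 / 5
= 200 / 5
= 40 km

40


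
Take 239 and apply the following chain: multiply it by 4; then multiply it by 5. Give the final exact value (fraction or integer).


Start with 239.
Step 1: Multiply by 4: 239 * 4 = 956
Step 2: Multiply by 5: 956 * 5 = 4780
Final result = 4780

4780


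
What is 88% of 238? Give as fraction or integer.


Compute 88% of 238
Convert percentage: 88% = 88/100
Multiply: 238 * 88/100
= 20944/100
= 5236/25

5236/25


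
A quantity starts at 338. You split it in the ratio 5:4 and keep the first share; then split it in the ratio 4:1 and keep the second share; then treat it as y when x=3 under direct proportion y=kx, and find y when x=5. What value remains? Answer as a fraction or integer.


Start with 338.
Step 1: Split 5:4, first share = 338 * 5/9 = 1690/9
Step 2: Split 4:1, second share = 1690/9 * 1/5 = 338/9
Step 3: Direct prop: k = (338/9)/3; new y = k*5 = 338/9*5/3 = 1690/27
Final result = 1690/27

1690/27


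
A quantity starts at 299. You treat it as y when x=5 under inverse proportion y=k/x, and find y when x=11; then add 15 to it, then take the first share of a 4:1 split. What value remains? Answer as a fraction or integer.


Start with 299.
Step 1: Inverse prop: k = (299)*5; new y = k/11 = 299*5/11 = 1495/11
Step 2: Add 15: 1495/11+15=1660/11; split 4:1 first = 1660/11*4/5 = 1328/11
Final result = 1328/11

1328/11


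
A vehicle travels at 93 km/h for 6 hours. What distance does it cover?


Using distance = speed * time
Speed = 93 km/h
Time = 6 hours
Distance = 93 * 6
= 558 km

558


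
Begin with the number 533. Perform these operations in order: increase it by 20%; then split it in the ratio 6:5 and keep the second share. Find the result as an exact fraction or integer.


Start with 533.
Step 1: Increase by 20%: 533 * 120/100 = 3198/5
Step 2: Split 6:5, second share = 3198/5 * 5/11 = 3198/11
Final result = 3198/11

3198/11


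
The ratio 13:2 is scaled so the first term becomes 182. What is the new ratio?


Original ratio: 13:2
First term target: 182
Scale factor = 182 / 13 = 14
Multiply second term: 2 * 14 = 28
Equivalent ratio = 182:28

182:28


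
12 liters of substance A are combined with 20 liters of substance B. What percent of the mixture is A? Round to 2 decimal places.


Volume of A = 12 L
Volume of B = 20 L
Total volume = 12 + 20 = 32 L
Percentage of A = (12/32) * 100
= 37.50%

37.50


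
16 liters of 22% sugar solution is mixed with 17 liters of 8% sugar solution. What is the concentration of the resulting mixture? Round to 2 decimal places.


Solute in mixture 1 = 22% of 16 L = 16*22/100 = 88/25 L
Solute in mixture 2 = 8% of 17 L = 17*8/100 = 34/25 L
Total solute = 88/25 + 34/25 = 122/25 L
Total volume = 16 + 17 = 33 L
Final concentration = 122/25/33 * 100 = 14.79%

14.79


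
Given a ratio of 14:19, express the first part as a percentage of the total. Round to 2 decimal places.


Total parts = 14 + 19 = 33
First part fraction = 14/33
Percentage = (14/33) * 100
= 0.424242 * 100
= 42.42%

42.42


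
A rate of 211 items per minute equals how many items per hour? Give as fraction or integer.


Converting from per minute to per hour
Rate = 211 items per minute
Multiply by 60: 211 * 60
= 12660 items per hour

12660


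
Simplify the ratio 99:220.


Find GCD(99, 220)
GCD = 11
Divide both by 11: 99/11 = 9, 220/11 = 20
Simplified ratio = 9:20

9:20


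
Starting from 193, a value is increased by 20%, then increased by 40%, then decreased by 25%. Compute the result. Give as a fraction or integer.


Start: 193
Step 1: increase by 20% => multiply by 120/100
  193 * 120/100 = 1158/5
Step 2: increase by 40% => multiply by 140/100
  1158/5 * 140/100 = 8106/25
Step 3: decrease by 25% => multiply by 75/100
  8106/25 * 75/100 = 12159/50
Final value = 12159/50

12159/50


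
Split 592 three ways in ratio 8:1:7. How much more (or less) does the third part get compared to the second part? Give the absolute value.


Total parts = 8 + 1 + 7 = 16
Value per part = 592 / 16 = 37
Shares: 8*37=296, 1*37=37, 7*37=259
Third share = 259, second share = 37
Difference = |259 - 37| = 222

222


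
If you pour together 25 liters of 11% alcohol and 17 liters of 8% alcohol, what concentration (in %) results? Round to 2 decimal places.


Solute in mixture 1 = 11% of 25 L = 25*11/100 = 11/4 L
Solute in mixture 2 = 8% of 17 L = 17*8/100 = 34/25 L
Total solute = 11/4 + 34/25 = 411/100 L
Total volume = 25 + 17 = 42 L
Final concentration = 411/100/42 * 100 = 9.79%

9.79


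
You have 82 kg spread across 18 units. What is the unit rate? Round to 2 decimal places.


Total kg = 82
Number of units = 18
Unit rate = 82 / 18
= 4.56 kg per unit

4.56


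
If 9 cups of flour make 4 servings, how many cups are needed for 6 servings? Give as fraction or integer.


Original: 9 cups for 4 servings
Target servings = 6
Scaling factor = 6/4
New amount = 9 * 6/4
= 54/4
= 27/2 cups

27/2


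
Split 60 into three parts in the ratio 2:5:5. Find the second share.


Ratio = 2:5:5
Total parts = 2 + 5 + 5 = 12
Value per part = 60 / 12 = 5
First share = 2 * 5 = 10
Middle share = 5 * 5 = 25
Third share = 5 * 5 = 25

25


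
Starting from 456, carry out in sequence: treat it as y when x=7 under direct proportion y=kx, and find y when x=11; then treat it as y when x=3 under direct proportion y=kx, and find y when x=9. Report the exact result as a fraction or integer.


Start with 456.
Step 1: Direct prop: k = (456)/7; new y = k*11 = 456*11/7 = 5016/7
Step 2: Direct prop: k = (5016/7)/3; new y = k*9 = 5016/7*9/3 = 15048/7
Final result = 15048/7

15048/7


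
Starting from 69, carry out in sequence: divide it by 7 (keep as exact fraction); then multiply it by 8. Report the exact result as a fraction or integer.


Start with 69.
Step 1: Divide by 7: 69 / 7 = 69/7
Step 2: Multiply by 8: 69/7 * 8 = 552/7
Final result = 552/7

552/7


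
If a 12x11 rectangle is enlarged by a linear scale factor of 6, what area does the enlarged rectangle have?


Original dimensions: 12 x 11
Enlargement factor = 6
New width = 12 * 6 = 72
New height = 11 * 6 = 66
New area = 72 * 66 = 4752

4752


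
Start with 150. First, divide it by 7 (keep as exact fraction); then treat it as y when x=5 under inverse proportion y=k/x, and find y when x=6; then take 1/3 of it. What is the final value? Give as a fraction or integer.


Start with 150.
Step 1: Divide by 7: 150 / 7 = 150/7
Step 2: Inverse prop: k = (150/7)*5; new y = k/6 = 150/7*5/6 = 125/7
Step 3: Take 1/3: 125/7 * 1/3 = 125/21
Final result = 125/21

125/21


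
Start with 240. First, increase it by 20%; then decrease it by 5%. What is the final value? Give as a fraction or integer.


Start with 240.
Step 1: Increase by 20%: 240 * 120/100 = 288
Step 2: Decrease by 5%: 288 * 95/100 = 1368/5
Final result = 1368/5

1368/5


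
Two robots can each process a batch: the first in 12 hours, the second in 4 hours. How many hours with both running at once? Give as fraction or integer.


Rate of A = 1/12 job per hour
Rate of B = 1/4 job per hour
Combined rate = 1/12 + 1/4
Find common denominator: (4 + 12)/(12*4) = 16/48
Combined rate = 1/3 job per hour
Time together = 1 / (1/3) = 3 hours

3


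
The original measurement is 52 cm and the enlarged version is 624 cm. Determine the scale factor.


Original length = 52 cm
Scaled length = 624 cm
Scale factor = 624 / 52
= 12

12


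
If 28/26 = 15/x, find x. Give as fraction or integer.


Setting up: 28/26 = 15/x
Cross multiply: 28 * x = 26 * 15
28x = 390
x = 390/28
x = 195/14

195/14


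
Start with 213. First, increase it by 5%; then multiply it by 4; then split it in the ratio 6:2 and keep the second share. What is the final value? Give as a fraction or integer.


Start with 213.
Step 1: Increase by 5%: 213 * 105/100 = 4473/20
Step 2: Multiply by 4: 4473/20 * 4 = 4473/5
Step 3: Split 6:2, second share = 4473/5 * 2/8 = 4473/20
Final result = 4473/20

4473/20


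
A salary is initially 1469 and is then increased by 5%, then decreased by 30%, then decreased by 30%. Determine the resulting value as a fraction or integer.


Start: 1469
Step 1: increase by 5% => multiply by 105/100
  1469 * 105/100 = 30849/20
Step 2: decrease by 30% => multiply by 70/100
  30849/20 * 70/100 = 215943/200
Step 3: decrease by 30% => multiply by 70/100
  215943/200 * 70/100 = 1511601/2000
Final value = 1511601/2000

1511601/2000


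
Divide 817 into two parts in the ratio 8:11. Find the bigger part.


Total parts = 8 + 11 = 19
Value per part = 817 / 19 = 43
First share = 8 * 43 = 344
Second share = 11 * 43 = 473
Larger share = 473

473


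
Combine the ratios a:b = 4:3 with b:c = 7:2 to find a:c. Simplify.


Given a:b = 4:3 and b:c = 7:2
Make b consistent. Multiply first ratio by 7: a:b = 28:21
Multiply second ratio by 3: b:c = 21:6
Now b = 21 in both, so a:b:c = 28:21:6
Therefore a:c = 28:6
Simplify by GCD: a:c = 14:3

14:3


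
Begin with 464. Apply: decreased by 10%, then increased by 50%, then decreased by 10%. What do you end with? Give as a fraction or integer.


Start: 464
Step 1: decrease by 10% => multiply by 90/100
  464 * 90/100 = 2088/5
Step 2: increase by 50% => multiply by 150/100
  2088/5 * 150/100 = 3132/5
Step 3: decrease by 10% => multiply by 90/100
  3132/5 * 90/100 = 14094/25
Final value = 14094/25

14094/25


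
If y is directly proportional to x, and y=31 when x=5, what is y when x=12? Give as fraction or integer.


Direct proportion: y = kx
Find k: k = 31/5 = 31/5
Compute y at x=12: y = 31/5 * 12
y = 372/5

372/5
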